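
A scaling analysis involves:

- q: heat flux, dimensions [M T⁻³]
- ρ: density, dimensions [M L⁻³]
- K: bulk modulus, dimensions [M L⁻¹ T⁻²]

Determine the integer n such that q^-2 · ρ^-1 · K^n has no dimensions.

Balance the M exponent: (1)·n from K, plus −2·(1) − (1) = -3 from the rest, must sum to zero.
n − 3 = 0, so n = 3.

3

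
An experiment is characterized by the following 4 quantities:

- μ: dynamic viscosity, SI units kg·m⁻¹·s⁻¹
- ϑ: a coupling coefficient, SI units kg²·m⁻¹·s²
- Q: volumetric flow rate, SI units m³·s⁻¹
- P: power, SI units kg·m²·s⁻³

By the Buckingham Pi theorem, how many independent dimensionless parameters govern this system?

1

There are 4 variables and 3 base dimensions (M, L, T).
The dimension matrix has rank 3.
Independent dimensionless groups: 4 − 3 = 1.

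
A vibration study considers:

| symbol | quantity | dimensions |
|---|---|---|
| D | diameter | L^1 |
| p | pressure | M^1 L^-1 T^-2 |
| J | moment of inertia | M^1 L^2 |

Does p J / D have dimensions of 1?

Sum the exponent of each base dimension across the product:
  M: −[D]_M + [p]_M + [J]_M = −(0) + (1) + (1) = 2
  L: −[D]_L + [p]_L + [J]_L = −(1) + (-1) + (2) = 0
  T: −[D]_T + [p]_T + [J]_T = −(0) + (-2) + (0) = -2
Net dimensions [M² T⁻²] ≠ [1] — not dimensionless.

no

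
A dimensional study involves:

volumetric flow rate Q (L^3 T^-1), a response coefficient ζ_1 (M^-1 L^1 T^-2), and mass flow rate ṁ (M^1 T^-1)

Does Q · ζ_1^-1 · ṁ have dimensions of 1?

no

Sum the exponent of each base dimension across the product:
  M: [Q]_M − [ζ_1]_M + [ṁ]_M = (0) − (-1) + (1) = 2
  L: [Q]_L − [ζ_1]_L + [ṁ]_L = (3) − (1) + (0) = 2
  T: [Q]_T − [ζ_1]_T + [ṁ]_T = (-1) − (-2) + (-1) = 0
Net dimensions [M² L²] ≠ [1] — not dimensionless.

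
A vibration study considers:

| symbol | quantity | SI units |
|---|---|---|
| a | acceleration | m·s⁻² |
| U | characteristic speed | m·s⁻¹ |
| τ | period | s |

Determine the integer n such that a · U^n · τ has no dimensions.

-1

Balance the L exponent: (1)·n from U, plus (1) + (0) = 1 from the rest, must sum to zero.
n + 1 = 0, so n = -1.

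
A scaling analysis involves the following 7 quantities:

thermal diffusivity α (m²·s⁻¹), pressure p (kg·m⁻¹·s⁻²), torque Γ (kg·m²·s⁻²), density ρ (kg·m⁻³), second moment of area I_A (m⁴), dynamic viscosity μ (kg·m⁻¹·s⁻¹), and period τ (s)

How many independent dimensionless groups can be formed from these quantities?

4

There are 7 variables and 3 base dimensions (M, L, T).
The dimension matrix has rank 3.
Independent dimensionless groups: 7 − 3 = 4.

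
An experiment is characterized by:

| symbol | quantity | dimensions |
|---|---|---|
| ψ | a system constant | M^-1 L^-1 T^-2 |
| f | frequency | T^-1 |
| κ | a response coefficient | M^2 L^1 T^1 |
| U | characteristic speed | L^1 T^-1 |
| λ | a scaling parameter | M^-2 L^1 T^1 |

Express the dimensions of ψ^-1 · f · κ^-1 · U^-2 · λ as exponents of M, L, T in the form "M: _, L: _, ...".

M: -3, L: -1, T: 3

Collect each base-dimension exponent across the product:
  M: −(-1) + (0) − (2) − 2·(0) + (-2) = -3
  L: −(-1) + (0) − (1) − 2·(1) + (1) = -1
  T: −(-2) + (-1) − (1) − 2·(-1) + (1) = 3
So the dimensions are [M⁻³ L⁻¹ T³].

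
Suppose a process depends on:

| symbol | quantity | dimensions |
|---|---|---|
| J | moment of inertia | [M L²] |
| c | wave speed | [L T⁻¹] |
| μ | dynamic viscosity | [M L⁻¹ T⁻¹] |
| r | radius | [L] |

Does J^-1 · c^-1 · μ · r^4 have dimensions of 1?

yes

Sum the exponent of each base dimension across the product:
  M: −[J]_M − [c]_M + [μ]_M + 4·[r]_M = −(1) − (0) + (1) + 4·(0) = 0
  L: −[J]_L − [c]_L + [μ]_L + 4·[r]_L = −(2) − (1) + (-1) + 4·(1) = 0
  T: −[J]_T − [c]_T + [μ]_T + 4·[r]_T = −(0) − (-1) + (-1) + 4·(0) = 0
  Θ: −[J]_Θ − [c]_Θ + [μ]_Θ + 4·[r]_Θ = −(0) − (0) + (0) + 4·(0) = 0
  N: −[J]_N − [c]_N + [μ]_N + 4·[r]_N = −(0) − (0) + (0) + 4·(0) = 0
All base exponents vanish — dimensionless.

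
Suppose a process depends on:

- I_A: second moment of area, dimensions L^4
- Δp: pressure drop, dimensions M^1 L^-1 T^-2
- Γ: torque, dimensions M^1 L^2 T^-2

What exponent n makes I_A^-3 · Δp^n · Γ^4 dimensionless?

-4

Balance the M exponent: (1)·n from Δp, plus −3·(0) + 4·(1) = 4 from the rest, must sum to zero.
n + 4 = 0, so n = -4.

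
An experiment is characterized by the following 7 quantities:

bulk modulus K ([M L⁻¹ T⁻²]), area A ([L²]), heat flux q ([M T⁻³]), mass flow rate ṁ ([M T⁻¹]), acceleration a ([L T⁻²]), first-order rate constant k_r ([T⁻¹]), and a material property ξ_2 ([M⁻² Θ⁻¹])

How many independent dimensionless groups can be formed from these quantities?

3

There are 7 variables and 4 base dimensions (M, L, T, Θ).
The dimension matrix has rank 4.
Independent dimensionless groups: 7 − 4 = 3.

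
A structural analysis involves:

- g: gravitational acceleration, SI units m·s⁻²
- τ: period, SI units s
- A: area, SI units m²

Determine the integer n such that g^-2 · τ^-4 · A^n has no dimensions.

Balance the L exponent: (2)·n from A, plus −2·(1) − 4·(0) = -2 from the rest, must sum to zero.
2n − 2 = 0, so n = 1.

1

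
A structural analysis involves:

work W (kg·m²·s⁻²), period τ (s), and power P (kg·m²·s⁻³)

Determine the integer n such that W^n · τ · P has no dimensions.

Balance the M exponent: (1)·n from W, plus (0) + (1) = 1 from the rest, must sum to zero.
n + 1 = 0, so n = -1.

-1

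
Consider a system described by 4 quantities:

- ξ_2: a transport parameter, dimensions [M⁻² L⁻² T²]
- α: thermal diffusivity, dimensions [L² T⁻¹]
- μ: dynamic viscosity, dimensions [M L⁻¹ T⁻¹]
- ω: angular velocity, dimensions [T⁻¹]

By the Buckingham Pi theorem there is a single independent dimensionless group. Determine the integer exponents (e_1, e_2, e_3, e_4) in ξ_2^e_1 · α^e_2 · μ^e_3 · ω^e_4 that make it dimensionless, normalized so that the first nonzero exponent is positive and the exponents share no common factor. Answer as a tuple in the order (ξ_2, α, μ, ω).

M: e_1·(-2) + e_2·(0) + e_3·(1) + e_4·(0) = 0
L: e_1·(-2) + e_2·(2) + e_3·(-1) + e_4·(0) = 0
T: e_1·(2) + e_2·(-1) + e_3·(-1) + e_4·(-1) = 0
Solving this homogeneous linear system for the smallest-integer solution (first nonzero entry positive) gives (1, 2, 2, -2).

(1, 2, 2, -2)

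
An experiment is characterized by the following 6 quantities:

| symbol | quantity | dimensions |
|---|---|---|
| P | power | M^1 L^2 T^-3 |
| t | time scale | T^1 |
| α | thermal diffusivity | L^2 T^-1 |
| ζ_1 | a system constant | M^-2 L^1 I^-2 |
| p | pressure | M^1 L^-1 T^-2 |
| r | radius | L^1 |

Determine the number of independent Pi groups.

2

There are 6 variables and 4 base dimensions (M, L, T, I).
The dimension matrix has rank 4.
Independent dimensionless groups: 6 − 4 = 2.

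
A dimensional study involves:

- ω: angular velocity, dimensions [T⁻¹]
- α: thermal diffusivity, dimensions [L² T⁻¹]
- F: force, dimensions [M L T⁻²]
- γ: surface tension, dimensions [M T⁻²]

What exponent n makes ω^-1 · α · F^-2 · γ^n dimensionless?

Balance the M exponent: (1)·n from γ, plus −(0) + (0) − 2·(1) = -2 from the rest, must sum to zero.
n − 2 = 0, so n = 2.

2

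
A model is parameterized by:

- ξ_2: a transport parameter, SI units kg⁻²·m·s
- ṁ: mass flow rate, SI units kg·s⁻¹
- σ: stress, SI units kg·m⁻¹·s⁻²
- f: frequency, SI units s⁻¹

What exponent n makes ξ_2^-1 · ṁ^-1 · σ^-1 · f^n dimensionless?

2

Balance the T exponent: (-1)·n from f, plus −(1) − (-1) − (-2) = 2 from the rest, must sum to zero.
−n + 2 = 0, so n = 2.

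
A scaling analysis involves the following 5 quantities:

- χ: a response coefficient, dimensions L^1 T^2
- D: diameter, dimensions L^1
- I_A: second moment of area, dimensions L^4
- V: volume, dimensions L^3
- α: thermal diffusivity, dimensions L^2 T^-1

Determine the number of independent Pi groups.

3

There are 5 variables and 2 base dimensions (L, T).
The dimension matrix has rank 2.
Independent dimensionless groups: 5 − 2 = 3.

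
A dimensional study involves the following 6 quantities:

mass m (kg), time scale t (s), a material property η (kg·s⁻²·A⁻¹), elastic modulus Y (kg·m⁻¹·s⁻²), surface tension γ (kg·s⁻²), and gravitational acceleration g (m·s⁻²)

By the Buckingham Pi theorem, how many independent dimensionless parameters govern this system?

There are 6 variables and 4 base dimensions (M, L, T, I).
The dimension matrix has rank 4.
Independent dimensionless groups: 6 − 4 = 2.

2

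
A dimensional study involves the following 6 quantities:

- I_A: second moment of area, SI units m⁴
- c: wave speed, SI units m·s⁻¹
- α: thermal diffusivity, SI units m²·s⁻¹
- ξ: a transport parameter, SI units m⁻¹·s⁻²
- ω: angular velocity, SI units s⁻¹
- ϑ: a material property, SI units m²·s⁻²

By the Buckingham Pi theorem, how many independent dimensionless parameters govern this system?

There are 6 variables and 2 base dimensions (L, T).
The dimension matrix has rank 2.
Independent dimensionless groups: 6 − 2 = 4.

4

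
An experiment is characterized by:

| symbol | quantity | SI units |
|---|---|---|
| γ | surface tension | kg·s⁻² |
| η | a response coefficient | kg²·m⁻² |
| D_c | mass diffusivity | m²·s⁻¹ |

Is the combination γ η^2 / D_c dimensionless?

Sum the exponent of each base dimension across the product:
  M: [γ]_M + 2·[η]_M − [D_c]_M = (1) + 2·(2) − (0) = 5
  L: [γ]_L + 2·[η]_L − [D_c]_L = (0) + 2·(-2) − (2) = -6
  T: [γ]_T + 2·[η]_T − [D_c]_T = (-2) + 2·(0) − (-1) = -1
Net dimensions [M⁵ L⁻⁶ T⁻¹] ≠ [1] — not dimensionless.

no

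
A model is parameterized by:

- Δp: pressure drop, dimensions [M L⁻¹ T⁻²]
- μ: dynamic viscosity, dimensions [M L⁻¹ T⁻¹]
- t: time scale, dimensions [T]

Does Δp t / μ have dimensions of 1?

Sum the exponent of each base dimension across the product:
  M: [Δp]_M − [μ]_M + [t]_M = (1) − (1) + (0) = 0
  L: [Δp]_L − [μ]_L + [t]_L = (-1) − (-1) + (0) = 0
  T: [Δp]_T − [μ]_T + [t]_T = (-2) − (-1) + (1) = 0
  Θ: [Δp]_Θ − [μ]_Θ + [t]_Θ = (0) − (0) + (0) = 0
All base exponents vanish — dimensionless.

yes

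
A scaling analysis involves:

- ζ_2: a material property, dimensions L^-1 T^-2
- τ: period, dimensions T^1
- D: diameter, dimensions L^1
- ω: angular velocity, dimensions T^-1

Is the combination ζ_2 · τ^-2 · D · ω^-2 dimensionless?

no

Sum the exponent of each base dimension across the product:
  L: [ζ_2]_L − 2·[τ]_L + [D]_L − 2·[ω]_L = (-1) − 2·(0) + (1) − 2·(0) = 0
  T: [ζ_2]_T − 2·[τ]_T + [D]_T − 2·[ω]_T = (-2) − 2·(1) + (0) − 2·(-1) = -2
Net dimensions [T⁻²] ≠ [1] — not dimensionless.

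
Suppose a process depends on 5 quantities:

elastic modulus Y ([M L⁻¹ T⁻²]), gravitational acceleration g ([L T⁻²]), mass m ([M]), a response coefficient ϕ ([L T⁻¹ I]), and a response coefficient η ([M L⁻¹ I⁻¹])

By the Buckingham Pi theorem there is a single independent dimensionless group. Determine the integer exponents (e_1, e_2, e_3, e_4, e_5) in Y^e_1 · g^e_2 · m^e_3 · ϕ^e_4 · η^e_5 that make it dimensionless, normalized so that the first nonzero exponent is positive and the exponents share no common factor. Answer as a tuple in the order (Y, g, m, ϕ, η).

M: e_1·(1) + e_2·(0) + e_3·(1) + e_4·(0) + e_5·(1) = 0
L: e_1·(-1) + e_2·(1) + e_3·(0) + e_4·(1) + e_5·(-1) = 0
T: e_1·(-2) + e_2·(-2) + e_3·(0) + e_4·(-1) + e_5·(0) = 0
I: e_1·(0) + e_2·(0) + e_3·(0) + e_4·(1) + e_5·(-1) = 0
Solving this homogeneous linear system for the smallest-integer solution (first nonzero entry positive) gives (1, 1, 3, -4, -4).

(1, 1, 3, -4, -4)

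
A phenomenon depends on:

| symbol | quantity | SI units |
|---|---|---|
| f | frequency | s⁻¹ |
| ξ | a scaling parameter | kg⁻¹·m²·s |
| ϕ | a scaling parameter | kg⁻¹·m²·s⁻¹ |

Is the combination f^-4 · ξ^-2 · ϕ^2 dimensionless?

yes

Sum the exponent of each base dimension across the product:
  M: −4·[f]_M − 2·[ξ]_M + 2·[ϕ]_M = −4·(0) − 2·(-1) + 2·(-1) = 0
  L: −4·[f]_L − 2·[ξ]_L + 2·[ϕ]_L = −4·(0) − 2·(2) + 2·(2) = 0
  T: −4·[f]_T − 2·[ξ]_T + 2·[ϕ]_T = −4·(-1) − 2·(1) + 2·(-1) = 0
All base exponents vanish — dimensionless.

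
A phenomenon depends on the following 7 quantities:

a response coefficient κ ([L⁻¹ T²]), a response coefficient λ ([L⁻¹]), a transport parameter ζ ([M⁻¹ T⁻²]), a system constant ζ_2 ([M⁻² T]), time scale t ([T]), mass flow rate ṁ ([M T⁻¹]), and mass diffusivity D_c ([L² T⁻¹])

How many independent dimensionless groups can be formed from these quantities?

4

There are 7 variables and 3 base dimensions (M, L, T).
The dimension matrix has rank 3.
Independent dimensionless groups: 7 − 3 = 4.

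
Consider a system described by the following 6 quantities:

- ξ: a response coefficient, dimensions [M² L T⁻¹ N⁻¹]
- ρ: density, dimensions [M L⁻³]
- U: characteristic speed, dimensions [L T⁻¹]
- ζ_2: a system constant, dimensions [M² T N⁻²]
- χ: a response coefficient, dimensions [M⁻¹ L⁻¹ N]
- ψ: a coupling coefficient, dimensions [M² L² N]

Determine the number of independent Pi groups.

2

There are 6 variables and 4 base dimensions (M, L, T, N).
The dimension matrix has rank 4.
Independent dimensionless groups: 6 − 4 = 2.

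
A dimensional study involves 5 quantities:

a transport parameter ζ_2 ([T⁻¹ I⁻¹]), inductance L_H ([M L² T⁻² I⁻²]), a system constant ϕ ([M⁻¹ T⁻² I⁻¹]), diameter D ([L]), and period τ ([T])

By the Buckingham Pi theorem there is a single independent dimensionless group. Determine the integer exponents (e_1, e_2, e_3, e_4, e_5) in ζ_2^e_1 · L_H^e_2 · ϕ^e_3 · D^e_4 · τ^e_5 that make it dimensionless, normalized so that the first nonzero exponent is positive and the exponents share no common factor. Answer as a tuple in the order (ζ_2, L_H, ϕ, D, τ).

M: e_1·(0) + e_2·(1) + e_3·(-1) + e_4·(0) + e_5·(0) = 0
L: e_1·(0) + e_2·(2) + e_3·(0) + e_4·(1) + e_5·(0) = 0
T: e_1·(-1) + e_2·(-2) + e_3·(-2) + e_4·(0) + e_5·(1) = 0
I: e_1·(-1) + e_2·(-2) + e_3·(-1) + e_4·(0) + e_5·(0) = 0
Solving this homogeneous linear system for the smallest-integer solution (first nonzero entry positive) gives (3, -1, -1, 2, -1).

(3, -1, -1, 2, -1)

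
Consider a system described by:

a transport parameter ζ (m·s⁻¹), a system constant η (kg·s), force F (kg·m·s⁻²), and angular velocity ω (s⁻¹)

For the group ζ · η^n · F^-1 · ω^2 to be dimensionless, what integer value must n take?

Balance the M exponent: (1)·n from η, plus (0) − (1) + 2·(0) = -1 from the rest, must sum to zero.
n − 1 = 0, so n = 1.

1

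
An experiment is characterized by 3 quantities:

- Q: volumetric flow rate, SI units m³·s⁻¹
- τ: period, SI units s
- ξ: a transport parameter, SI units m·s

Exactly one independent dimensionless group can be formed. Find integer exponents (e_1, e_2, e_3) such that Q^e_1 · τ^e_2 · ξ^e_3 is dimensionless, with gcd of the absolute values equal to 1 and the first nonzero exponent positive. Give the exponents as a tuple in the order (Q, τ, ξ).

L: e_1·(3) + e_2·(0) + e_3·(1) = 0
T: e_1·(-1) + e_2·(1) + e_3·(1) = 0
Solving this homogeneous linear system for the smallest-integer solution (first nonzero entry positive) gives (1, 4, -3).

(1, 4, -3)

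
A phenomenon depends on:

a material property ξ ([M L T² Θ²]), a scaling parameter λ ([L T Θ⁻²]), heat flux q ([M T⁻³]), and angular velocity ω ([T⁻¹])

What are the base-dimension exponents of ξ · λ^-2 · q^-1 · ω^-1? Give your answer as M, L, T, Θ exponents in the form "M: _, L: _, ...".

Collect each base-dimension exponent across the product:
  M: (1) − 2·(0) − (1) − (0) = 0
  L: (1) − 2·(1) − (0) − (0) = -1
  T: (2) − 2·(1) − (-3) − (-1) = 4
  Θ: (2) − 2·(-2) − (0) − (0) = 6
So the dimensions are [L⁻¹ T⁴ Θ⁶].

M: 0, L: -1, T: 4, Θ: 6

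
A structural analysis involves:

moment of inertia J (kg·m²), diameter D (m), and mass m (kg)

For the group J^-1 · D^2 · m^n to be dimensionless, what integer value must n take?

Balance the M exponent: (1)·n from m, plus −(1) + 2·(0) = -1 from the rest, must sum to zero.
n − 1 = 0, so n = 1.

1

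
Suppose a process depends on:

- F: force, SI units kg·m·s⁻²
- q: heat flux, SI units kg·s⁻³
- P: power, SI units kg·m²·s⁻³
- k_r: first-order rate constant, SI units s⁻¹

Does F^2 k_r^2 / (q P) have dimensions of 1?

Sum the exponent of each base dimension across the product:
  M: 2·[F]_M − [q]_M − [P]_M + 2·[k_r]_M = 2·(1) − (1) − (1) + 2·(0) = 0
  L: 2·[F]_L − [q]_L − [P]_L + 2·[k_r]_L = 2·(1) − (0) − (2) + 2·(0) = 0
  T: 2·[F]_T − [q]_T − [P]_T + 2·[k_r]_T = 2·(-2) − (-3) − (-3) + 2·(-1) = 0
  Θ: 2·[F]_Θ − [q]_Θ − [P]_Θ + 2·[k_r]_Θ = 2·(0) − (0) − (0) + 2·(0) = 0
  N: 2·[F]_N − [q]_N − [P]_N + 2·[k_r]_N = 2·(0) − (0) − (0) + 2·(0) = 0
All base exponents vanish — dimensionless.

yes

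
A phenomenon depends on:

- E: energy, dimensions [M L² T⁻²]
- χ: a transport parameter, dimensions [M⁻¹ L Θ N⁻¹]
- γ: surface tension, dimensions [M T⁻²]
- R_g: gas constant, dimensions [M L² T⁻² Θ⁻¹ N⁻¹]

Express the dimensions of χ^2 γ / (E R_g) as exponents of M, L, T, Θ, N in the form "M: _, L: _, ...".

Collect each base-dimension exponent across the product:
  M: −(1) + 2·(-1) + (1) − (1) = -3
  L: −(2) + 2·(1) + (0) − (2) = -2
  T: −(-2) + 2·(0) + (-2) − (-2) = 2
  Θ: −(0) + 2·(1) + (0) − (-1) = 3
  N: −(0) + 2·(-1) + (0) − (-1) = -1
So the dimensions are [M⁻³ L⁻² T² Θ³ N⁻¹].

M: -3, L: -2, T: 2, Θ: 3, N: -1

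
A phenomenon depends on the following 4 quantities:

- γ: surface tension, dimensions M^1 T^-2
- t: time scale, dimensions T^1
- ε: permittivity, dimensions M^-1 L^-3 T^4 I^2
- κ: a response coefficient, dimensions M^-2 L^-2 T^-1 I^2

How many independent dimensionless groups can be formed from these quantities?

There are 4 variables and 4 base dimensions (M, L, T, I).
The dimension matrix has rank 4.
Independent dimensionless groups: 4 − 4 = 0.

0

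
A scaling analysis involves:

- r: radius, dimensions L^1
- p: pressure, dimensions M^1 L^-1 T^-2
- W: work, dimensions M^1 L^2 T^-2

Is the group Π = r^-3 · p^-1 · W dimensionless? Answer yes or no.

Sum the exponent of each base dimension across the product:
  M: −3·[r]_M − [p]_M + [W]_M = −3·(0) − (1) + (1) = 0
  L: −3·[r]_L − [p]_L + [W]_L = −3·(1) − (-1) + (2) = 0
  T: −3·[r]_T − [p]_T + [W]_T = −3·(0) − (-2) + (-2) = 0
  Θ: −3·[r]_Θ − [p]_Θ + [W]_Θ = −3·(0) − (0) + (0) = 0
All base exponents vanish — dimensionless.

yes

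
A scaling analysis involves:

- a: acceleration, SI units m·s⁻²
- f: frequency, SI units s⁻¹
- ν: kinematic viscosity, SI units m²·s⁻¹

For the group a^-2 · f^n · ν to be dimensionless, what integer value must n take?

Balance the T exponent: (-1)·n from f, plus −2·(-2) + (-1) = 3 from the rest, must sum to zero.
−n + 3 = 0, so n = 3.

3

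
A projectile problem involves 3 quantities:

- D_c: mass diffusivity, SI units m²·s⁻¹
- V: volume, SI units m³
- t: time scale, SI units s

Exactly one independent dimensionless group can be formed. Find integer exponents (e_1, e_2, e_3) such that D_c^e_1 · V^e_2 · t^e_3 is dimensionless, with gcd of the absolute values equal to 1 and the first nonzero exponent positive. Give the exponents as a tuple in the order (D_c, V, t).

L: e_1·(2) + e_2·(3) + e_3·(0) = 0
T: e_1·(-1) + e_2·(0) + e_3·(1) = 0
Solving this homogeneous linear system for the smallest-integer solution (first nonzero entry positive) gives (3, -2, 3).

(3, -2, 3)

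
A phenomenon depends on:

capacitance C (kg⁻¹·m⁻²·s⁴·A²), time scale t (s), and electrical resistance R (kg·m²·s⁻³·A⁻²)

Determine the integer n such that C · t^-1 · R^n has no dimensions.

Balance the M exponent: (1)·n from R, plus (-1) − (0) = -1 from the rest, must sum to zero.
n − 1 = 0, so n = 1.

1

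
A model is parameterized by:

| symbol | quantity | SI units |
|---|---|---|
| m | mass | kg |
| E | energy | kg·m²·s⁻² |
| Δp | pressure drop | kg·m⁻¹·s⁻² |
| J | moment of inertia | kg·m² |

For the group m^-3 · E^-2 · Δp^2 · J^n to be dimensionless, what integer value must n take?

Balance the M exponent: (1)·n from J, plus −3·(1) − 2·(1) + 2·(1) = -3 from the rest, must sum to zero.
n − 3 = 0, so n = 3.

3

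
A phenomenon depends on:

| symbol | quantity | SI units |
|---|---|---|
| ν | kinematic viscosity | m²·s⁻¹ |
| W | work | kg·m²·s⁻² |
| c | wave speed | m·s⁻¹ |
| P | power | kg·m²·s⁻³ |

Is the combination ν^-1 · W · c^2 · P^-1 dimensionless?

Sum the exponent of each base dimension across the product:
  M: −[ν]_M + [W]_M + 2·[c]_M − [P]_M = −(0) + (1) + 2·(0) − (1) = 0
  L: −[ν]_L + [W]_L + 2·[c]_L − [P]_L = −(2) + (2) + 2·(1) − (2) = 0
  T: −[ν]_T + [W]_T + 2·[c]_T − [P]_T = −(-1) + (-2) + 2·(-1) − (-3) = 0
  Θ: −[ν]_Θ + [W]_Θ + 2·[c]_Θ − [P]_Θ = −(0) + (0) + 2·(0) − (0) = 0
All base exponents vanish — dimensionless.

yes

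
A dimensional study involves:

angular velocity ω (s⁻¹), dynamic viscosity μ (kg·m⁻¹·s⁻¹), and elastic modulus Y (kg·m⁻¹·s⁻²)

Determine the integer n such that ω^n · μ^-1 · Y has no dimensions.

Balance the T exponent: (-1)·n from ω, plus −(-1) + (-2) = -1 from the rest, must sum to zero.
−n − 1 = 0, so n = -1.

-1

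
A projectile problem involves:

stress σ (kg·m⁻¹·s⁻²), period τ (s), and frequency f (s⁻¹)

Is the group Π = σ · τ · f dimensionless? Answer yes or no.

no

Sum the exponent of each base dimension across the product:
  M: [σ]_M + [τ]_M + [f]_M = (1) + (0) + (0) = 1
  L: [σ]_L + [τ]_L + [f]_L = (-1) + (0) + (0) = -1
  T: [σ]_T + [τ]_T + [f]_T = (-2) + (1) + (-1) = -2
Net dimensions [M L⁻¹ T⁻²] ≠ [1] — not dimensionless.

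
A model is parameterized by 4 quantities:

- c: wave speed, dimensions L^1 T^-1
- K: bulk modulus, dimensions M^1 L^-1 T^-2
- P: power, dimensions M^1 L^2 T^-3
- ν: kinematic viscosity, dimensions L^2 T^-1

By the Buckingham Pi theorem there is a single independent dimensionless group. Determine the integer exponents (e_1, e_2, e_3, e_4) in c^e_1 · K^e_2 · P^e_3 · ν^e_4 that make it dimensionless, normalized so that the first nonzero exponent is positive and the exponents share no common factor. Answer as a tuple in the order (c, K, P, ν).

(1, -1, 1, -2)

M: e_1·(0) + e_2·(1) + e_3·(1) + e_4·(0) = 0
L: e_1·(1) + e_2·(-1) + e_3·(2) + e_4·(2) = 0
T: e_1·(-1) + e_2·(-2) + e_3·(-3) + e_4·(-1) = 0
Solving this homogeneous linear system for the smallest-integer solution (first nonzero entry positive) gives (1, -1, 1, -2).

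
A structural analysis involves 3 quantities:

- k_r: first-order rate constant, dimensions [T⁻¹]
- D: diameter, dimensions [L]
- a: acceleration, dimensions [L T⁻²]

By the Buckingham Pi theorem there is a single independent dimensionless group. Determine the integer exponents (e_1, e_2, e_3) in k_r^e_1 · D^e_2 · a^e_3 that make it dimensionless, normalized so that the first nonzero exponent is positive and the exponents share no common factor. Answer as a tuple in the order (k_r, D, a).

L: e_1·(0) + e_2·(1) + e_3·(1) = 0
T: e_1·(-1) + e_2·(0) + e_3·(-2) = 0
Solving this homogeneous linear system for the smallest-integer solution (first nonzero entry positive) gives (2, 1, -1).

(2, 1, -1)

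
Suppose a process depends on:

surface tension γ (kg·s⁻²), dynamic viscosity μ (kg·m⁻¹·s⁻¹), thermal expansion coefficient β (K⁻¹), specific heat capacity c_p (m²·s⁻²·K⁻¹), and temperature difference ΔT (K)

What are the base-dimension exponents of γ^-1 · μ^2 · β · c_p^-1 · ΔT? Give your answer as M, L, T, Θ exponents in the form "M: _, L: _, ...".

Collect each base-dimension exponent across the product:
  M: −(1) + 2·(1) + (0) − (0) + (0) = 1
  L: −(0) + 2·(-1) + (0) − (2) + (0) = -4
  T: −(-2) + 2·(-1) + (0) − (-2) + (0) = 2
  Θ: −(0) + 2·(0) + (-1) − (-1) + (1) = 1
So the dimensions are [M L⁻⁴ T² Θ].

M: 1, L: -4, T: 2, Θ: 1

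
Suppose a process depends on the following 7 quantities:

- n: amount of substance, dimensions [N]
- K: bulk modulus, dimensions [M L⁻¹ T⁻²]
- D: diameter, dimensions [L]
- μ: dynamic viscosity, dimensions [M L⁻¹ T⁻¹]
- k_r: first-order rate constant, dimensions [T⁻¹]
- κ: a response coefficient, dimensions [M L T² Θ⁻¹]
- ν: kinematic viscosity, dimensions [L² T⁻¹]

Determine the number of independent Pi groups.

There are 7 variables and 5 base dimensions (M, L, T, Θ, N).
The dimension matrix has rank 5.
Independent dimensionless groups: 7 − 5 = 2.

2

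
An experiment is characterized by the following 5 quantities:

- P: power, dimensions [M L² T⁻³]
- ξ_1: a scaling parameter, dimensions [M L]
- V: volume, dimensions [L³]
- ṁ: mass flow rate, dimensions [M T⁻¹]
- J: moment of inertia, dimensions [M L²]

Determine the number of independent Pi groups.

There are 5 variables and 3 base dimensions (M, L, T).
The dimension matrix has rank 3.
Independent dimensionless groups: 5 − 3 = 2.

2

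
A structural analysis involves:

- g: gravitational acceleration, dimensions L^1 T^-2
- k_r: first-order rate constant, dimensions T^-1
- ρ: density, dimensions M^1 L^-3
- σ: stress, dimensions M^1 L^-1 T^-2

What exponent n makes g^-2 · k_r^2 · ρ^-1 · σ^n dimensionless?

1

Balance the M exponent: (1)·n from σ, plus −2·(0) + 2·(0) − (1) = -1 from the rest, must sum to zero.
n − 1 = 0, so n = 1.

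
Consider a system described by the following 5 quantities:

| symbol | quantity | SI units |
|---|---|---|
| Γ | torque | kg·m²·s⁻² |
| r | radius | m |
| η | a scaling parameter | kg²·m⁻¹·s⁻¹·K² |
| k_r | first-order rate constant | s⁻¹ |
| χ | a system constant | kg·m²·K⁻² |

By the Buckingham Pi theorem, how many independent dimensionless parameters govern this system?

1

There are 5 variables and 4 base dimensions (M, L, T, Θ).
The dimension matrix has rank 4.
Independent dimensionless groups: 5 − 4 = 1.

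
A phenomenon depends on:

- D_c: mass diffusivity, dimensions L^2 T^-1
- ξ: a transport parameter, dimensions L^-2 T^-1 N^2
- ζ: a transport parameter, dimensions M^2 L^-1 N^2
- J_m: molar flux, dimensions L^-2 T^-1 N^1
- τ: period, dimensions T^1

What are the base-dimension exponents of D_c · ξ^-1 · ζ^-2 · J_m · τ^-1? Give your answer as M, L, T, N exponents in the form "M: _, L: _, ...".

M: -4, L: 4, T: -2, N: -5

Collect each base-dimension exponent across the product:
  M: (0) − (0) − 2·(2) + (0) − (0) = -4
  L: (2) − (-2) − 2·(-1) + (-2) − (0) = 4
  T: (-1) − (-1) − 2·(0) + (-1) − (1) = -2
  N: (0) − (2) − 2·(2) + (1) − (0) = -5
So the dimensions are [M⁻⁴ L⁴ T⁻² N⁻⁵].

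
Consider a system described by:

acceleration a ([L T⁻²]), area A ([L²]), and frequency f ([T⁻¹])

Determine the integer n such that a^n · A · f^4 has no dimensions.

Balance the L exponent: (1)·n from a, plus (2) + 4·(0) = 2 from the rest, must sum to zero.
n + 2 = 0, so n = -2.

-2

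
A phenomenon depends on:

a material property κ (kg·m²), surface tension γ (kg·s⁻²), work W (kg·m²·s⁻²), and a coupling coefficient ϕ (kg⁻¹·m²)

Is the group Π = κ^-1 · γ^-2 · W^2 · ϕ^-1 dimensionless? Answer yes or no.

Sum the exponent of each base dimension across the product:
  M: −[κ]_M − 2·[γ]_M + 2·[W]_M − [ϕ]_M = −(1) − 2·(1) + 2·(1) − (-1) = 0
  L: −[κ]_L − 2·[γ]_L + 2·[W]_L − [ϕ]_L = −(2) − 2·(0) + 2·(2) − (2) = 0
  T: −[κ]_T − 2·[γ]_T + 2·[W]_T − [ϕ]_T = −(0) − 2·(-2) + 2·(-2) − (0) = 0
All base exponents vanish — dimensionless.

yes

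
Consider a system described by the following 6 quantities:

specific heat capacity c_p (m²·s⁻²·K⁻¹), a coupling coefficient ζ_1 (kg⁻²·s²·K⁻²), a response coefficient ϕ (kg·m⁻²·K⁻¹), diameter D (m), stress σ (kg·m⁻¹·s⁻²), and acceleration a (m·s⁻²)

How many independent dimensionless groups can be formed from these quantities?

There are 6 variables and 4 base dimensions (M, L, T, Θ).
The dimension matrix has rank 4.
Independent dimensionless groups: 6 − 4 = 2.

2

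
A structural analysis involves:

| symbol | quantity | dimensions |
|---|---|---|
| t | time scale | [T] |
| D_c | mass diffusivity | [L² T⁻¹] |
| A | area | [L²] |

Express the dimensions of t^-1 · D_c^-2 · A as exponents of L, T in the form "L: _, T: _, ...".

Collect each base-dimension exponent across the product:
  L: −(0) − 2·(2) + (2) = -2
  T: −(1) − 2·(-1) + (0) = 1
So the dimensions are [L⁻² T].

L: -2, T: 1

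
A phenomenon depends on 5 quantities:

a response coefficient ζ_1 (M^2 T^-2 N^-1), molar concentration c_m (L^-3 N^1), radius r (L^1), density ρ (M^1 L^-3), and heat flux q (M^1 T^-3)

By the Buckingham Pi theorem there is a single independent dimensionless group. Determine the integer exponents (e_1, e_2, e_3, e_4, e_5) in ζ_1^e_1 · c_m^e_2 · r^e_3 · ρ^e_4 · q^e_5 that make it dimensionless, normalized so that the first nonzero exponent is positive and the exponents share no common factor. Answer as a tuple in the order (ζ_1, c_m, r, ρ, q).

M: e_1·(2) + e_2·(0) + e_3·(0) + e_4·(1) + e_5·(1) = 0
L: e_1·(0) + e_2·(-3) + e_3·(1) + e_4·(-3) + e_5·(0) = 0
T: e_1·(-2) + e_2·(0) + e_3·(0) + e_4·(0) + e_5·(-3) = 0
N: e_1·(-1) + e_2·(1) + e_3·(0) + e_4·(0) + e_5·(0) = 0
Solving this homogeneous linear system for the smallest-integer solution (first nonzero entry positive) gives (3, 3, -3, -4, -2).

(3, 3, -3, -4, -2)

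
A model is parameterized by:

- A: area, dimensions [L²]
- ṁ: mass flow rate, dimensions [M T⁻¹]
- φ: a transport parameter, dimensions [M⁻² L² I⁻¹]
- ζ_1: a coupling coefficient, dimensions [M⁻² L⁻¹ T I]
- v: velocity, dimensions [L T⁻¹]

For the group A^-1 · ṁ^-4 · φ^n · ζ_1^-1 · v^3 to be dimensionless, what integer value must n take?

-1

Balance the M exponent: (-2)·n from φ, plus −(0) − 4·(1) − (-2) + 3·(0) = -2 from the rest, must sum to zero.
-2n − 2 = 0, so n = -1.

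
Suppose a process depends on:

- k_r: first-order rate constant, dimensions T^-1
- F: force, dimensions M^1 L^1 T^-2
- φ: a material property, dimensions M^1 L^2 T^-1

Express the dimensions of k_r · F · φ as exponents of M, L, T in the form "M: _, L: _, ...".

Collect each base-dimension exponent across the product:
  M: (0) + (1) + (1) = 2
  L: (0) + (1) + (2) = 3
  T: (-1) + (-2) + (-1) = -4
So the dimensions are [M² L³ T⁻⁴].

M: 2, L: 3, T: -4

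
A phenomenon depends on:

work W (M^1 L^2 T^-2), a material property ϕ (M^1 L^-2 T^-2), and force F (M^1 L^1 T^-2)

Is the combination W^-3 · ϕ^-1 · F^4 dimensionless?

Sum the exponent of each base dimension across the product:
  M: −3·[W]_M − [ϕ]_M + 4·[F]_M = −3·(1) − (1) + 4·(1) = 0
  L: −3·[W]_L − [ϕ]_L + 4·[F]_L = −3·(2) − (-2) + 4·(1) = 0
  T: −3·[W]_T − [ϕ]_T + 4·[F]_T = −3·(-2) − (-2) + 4·(-2) = 0
All base exponents vanish — dimensionless.

yes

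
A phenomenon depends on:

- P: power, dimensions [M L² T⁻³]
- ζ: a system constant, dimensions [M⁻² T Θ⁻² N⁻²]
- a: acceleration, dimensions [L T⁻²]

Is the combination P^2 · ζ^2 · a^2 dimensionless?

Sum the exponent of each base dimension across the product:
  M: 2·[P]_M + 2·[ζ]_M + 2·[a]_M = 2·(1) + 2·(-2) + 2·(0) = -2
  L: 2·[P]_L + 2·[ζ]_L + 2·[a]_L = 2·(2) + 2·(0) + 2·(1) = 6
  T: 2·[P]_T + 2·[ζ]_T + 2·[a]_T = 2·(-3) + 2·(1) + 2·(-2) = -8
  Θ: 2·[P]_Θ + 2·[ζ]_Θ + 2·[a]_Θ = 2·(0) + 2·(-2) + 2·(0) = -4
  N: 2·[P]_N + 2·[ζ]_N + 2·[a]_N = 2·(0) + 2·(-2) + 2·(0) = -4
Net dimensions [M⁻² L⁶ T⁻⁸ Θ⁻⁴ N⁻⁴] ≠ [1] — not dimensionless.

no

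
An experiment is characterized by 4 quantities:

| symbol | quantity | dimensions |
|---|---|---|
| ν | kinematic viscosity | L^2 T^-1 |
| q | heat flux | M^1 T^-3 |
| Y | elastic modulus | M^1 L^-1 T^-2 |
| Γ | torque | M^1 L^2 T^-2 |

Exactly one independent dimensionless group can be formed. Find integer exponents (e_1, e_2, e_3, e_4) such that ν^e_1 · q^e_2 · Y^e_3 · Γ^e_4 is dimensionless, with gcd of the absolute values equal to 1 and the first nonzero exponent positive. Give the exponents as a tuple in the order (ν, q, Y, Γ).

(3, -3, 4, -1)

M: e_1·(0) + e_2·(1) + e_3·(1) + e_4·(1) = 0
L: e_1·(2) + e_2·(0) + e_3·(-1) + e_4·(2) = 0
T: e_1·(-1) + e_2·(-3) + e_3·(-2) + e_4·(-2) = 0
Solving this homogeneous linear system for the smallest-integer solution (first nonzero entry positive) gives (3, -3, 4, -1).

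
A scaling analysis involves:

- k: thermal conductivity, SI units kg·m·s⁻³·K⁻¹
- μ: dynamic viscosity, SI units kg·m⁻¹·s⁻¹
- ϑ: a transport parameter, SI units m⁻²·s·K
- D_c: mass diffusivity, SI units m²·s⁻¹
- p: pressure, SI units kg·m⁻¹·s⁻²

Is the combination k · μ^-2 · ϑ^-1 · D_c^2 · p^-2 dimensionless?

Sum the exponent of each base dimension across the product:
  M: [k]_M − 2·[μ]_M − [ϑ]_M + 2·[D_c]_M − 2·[p]_M = (1) − 2·(1) − (0) + 2·(0) − 2·(1) = -3
  L: [k]_L − 2·[μ]_L − [ϑ]_L + 2·[D_c]_L − 2·[p]_L = (1) − 2·(-1) − (-2) + 2·(2) − 2·(-1) = 11
  T: [k]_T − 2·[μ]_T − [ϑ]_T + 2·[D_c]_T − 2·[p]_T = (-3) − 2·(-1) − (1) + 2·(-1) − 2·(-2) = 0
  Θ: [k]_Θ − 2·[μ]_Θ − [ϑ]_Θ + 2·[D_c]_Θ − 2·[p]_Θ = (-1) − 2·(0) − (1) + 2·(0) − 2·(0) = -2
Net dimensions [M⁻³ L¹¹ Θ⁻²] ≠ [1] — not dimensionless.

no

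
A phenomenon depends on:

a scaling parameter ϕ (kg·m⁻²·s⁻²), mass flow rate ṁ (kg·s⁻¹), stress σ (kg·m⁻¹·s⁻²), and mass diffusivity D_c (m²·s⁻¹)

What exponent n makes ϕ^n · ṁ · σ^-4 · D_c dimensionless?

3

Balance the M exponent: (1)·n from ϕ, plus (1) − 4·(1) + (0) = -3 from the rest, must sum to zero.
n − 3 = 0, so n = 3.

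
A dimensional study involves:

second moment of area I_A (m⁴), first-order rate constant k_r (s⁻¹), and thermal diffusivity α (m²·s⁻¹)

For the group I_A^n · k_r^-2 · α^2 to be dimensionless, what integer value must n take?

-1

Balance the L exponent: (4)·n from I_A, plus −2·(0) + 2·(2) = 4 from the rest, must sum to zero.
4n + 4 = 0, so n = -1.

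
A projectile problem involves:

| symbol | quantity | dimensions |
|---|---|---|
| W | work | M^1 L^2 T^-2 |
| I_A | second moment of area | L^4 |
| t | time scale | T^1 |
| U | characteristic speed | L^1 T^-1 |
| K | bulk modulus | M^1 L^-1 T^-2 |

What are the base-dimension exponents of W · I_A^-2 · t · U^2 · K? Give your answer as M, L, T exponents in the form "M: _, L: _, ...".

Collect each base-dimension exponent across the product:
  M: (1) − 2·(0) + (0) + 2·(0) + (1) = 2
  L: (2) − 2·(4) + (0) + 2·(1) + (-1) = -5
  T: (-2) − 2·(0) + (1) + 2·(-1) + (-2) = -5
So the dimensions are [M² L⁻⁵ T⁻⁵].

M: 2, L: -5, T: -5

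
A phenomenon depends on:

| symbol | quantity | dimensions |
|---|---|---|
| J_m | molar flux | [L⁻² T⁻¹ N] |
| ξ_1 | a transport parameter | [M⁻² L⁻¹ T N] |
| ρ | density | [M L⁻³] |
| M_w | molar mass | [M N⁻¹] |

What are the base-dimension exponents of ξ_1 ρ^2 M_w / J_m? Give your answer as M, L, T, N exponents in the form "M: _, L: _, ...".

Collect each base-dimension exponent across the product:
  M: −(0) + (-2) + 2·(1) + (1) = 1
  L: −(-2) + (-1) + 2·(-3) + (0) = -5
  T: −(-1) + (1) + 2·(0) + (0) = 2
  N: −(1) + (1) + 2·(0) + (-1) = -1
So the dimensions are [M L⁻⁵ T² N⁻¹].

M: 1, L: -5, T: 2, N: -1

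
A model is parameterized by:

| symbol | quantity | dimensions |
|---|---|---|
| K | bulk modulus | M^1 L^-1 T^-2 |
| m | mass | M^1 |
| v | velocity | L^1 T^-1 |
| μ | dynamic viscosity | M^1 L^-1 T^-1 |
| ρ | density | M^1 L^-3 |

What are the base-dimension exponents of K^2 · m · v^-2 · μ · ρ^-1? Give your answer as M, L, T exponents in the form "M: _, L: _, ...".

M: 3, L: -2, T: -3

Collect each base-dimension exponent across the product:
  M: 2·(1) + (1) − 2·(0) + (1) − (1) = 3
  L: 2·(-1) + (0) − 2·(1) + (-1) − (-3) = -2
  T: 2·(-2) + (0) − 2·(-1) + (-1) − (0) = -3
So the dimensions are [M³ L⁻² T⁻³].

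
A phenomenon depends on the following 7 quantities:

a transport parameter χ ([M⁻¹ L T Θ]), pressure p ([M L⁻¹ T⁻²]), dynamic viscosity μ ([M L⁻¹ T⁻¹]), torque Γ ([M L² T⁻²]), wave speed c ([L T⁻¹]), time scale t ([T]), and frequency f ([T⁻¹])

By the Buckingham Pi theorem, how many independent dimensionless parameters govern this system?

3

There are 7 variables and 4 base dimensions (M, L, T, Θ).
The dimension matrix has rank 4.
Independent dimensionless groups: 7 − 4 = 3.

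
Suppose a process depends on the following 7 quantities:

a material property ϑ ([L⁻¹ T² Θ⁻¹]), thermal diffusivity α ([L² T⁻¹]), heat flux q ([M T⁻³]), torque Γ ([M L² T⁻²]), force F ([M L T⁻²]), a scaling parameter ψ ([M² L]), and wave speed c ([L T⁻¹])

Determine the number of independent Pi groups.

3

There are 7 variables and 4 base dimensions (M, L, T, Θ).
The dimension matrix has rank 4.
Independent dimensionless groups: 7 − 4 = 3.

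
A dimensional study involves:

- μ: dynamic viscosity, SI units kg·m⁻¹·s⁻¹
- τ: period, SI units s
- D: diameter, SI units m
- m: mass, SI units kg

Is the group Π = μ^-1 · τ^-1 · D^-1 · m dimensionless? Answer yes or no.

yes

Sum the exponent of each base dimension across the product:
  M: −[μ]_M − [τ]_M − [D]_M + [m]_M = −(1) − (0) − (0) + (1) = 0
  L: −[μ]_L − [τ]_L − [D]_L + [m]_L = −(-1) − (0) − (1) + (0) = 0
  T: −[μ]_T − [τ]_T − [D]_T + [m]_T = −(-1) − (1) − (0) + (0) = 0
  I: −[μ]_I − [τ]_I − [D]_I + [m]_I = −(0) − (0) − (0) + (0) = 0
All base exponents vanish — dimensionless.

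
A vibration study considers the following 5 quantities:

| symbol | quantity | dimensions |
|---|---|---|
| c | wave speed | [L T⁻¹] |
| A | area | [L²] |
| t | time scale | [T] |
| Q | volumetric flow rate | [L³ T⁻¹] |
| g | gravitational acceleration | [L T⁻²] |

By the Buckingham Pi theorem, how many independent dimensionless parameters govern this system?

3

There are 5 variables and 2 base dimensions (L, T).
The dimension matrix has rank 2.
Independent dimensionless groups: 5 − 2 = 3.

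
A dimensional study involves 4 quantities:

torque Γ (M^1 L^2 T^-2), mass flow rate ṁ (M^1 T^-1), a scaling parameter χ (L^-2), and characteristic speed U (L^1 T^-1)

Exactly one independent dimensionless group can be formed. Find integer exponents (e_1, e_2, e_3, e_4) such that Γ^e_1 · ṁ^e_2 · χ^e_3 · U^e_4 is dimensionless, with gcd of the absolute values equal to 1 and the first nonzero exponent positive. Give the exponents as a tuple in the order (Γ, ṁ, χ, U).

(2, -2, 1, -2)

M: e_1·(1) + e_2·(1) + e_3·(0) + e_4·(0) = 0
L: e_1·(2) + e_2·(0) + e_3·(-2) + e_4·(1) = 0
T: e_1·(-2) + e_2·(-1) + e_3·(0) + e_4·(-1) = 0
Solving this homogeneous linear system for the smallest-integer solution (first nonzero entry positive) gives (2, -2, 1, -2).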